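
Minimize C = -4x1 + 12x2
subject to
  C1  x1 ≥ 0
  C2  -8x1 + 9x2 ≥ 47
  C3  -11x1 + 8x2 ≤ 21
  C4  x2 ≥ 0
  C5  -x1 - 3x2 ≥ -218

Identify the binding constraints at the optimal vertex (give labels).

C2 and C3

Vertices and C = -4x1 + 12x2:
  (187/35, 349/35) → C = 688/7
  (607/11, 597/11) → C = 4736/11
  (41, 59) → C = 544

The minimum is at (187/35, 349/35). Substituting into each constraint, equality holds for C2 and C3; the remaining constraints have slack.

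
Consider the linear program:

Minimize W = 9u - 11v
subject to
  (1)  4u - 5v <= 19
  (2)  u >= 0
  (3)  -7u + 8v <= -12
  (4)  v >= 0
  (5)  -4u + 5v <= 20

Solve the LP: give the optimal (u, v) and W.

Vertices and W = 9u - 11v:
  (19/4, 0) → W = 171/4
  (12/7, 0) → W = 108/7
  (220/3, 188/3) → W = -88/3
The feasible region is unbounded (it extends along (5, 4)), but W strictly increases along every unbounded feasible direction, so there is no improving ray and the minimum is attained at a vertex.

u = 220/3, v = 188/3, minimum W = -88/3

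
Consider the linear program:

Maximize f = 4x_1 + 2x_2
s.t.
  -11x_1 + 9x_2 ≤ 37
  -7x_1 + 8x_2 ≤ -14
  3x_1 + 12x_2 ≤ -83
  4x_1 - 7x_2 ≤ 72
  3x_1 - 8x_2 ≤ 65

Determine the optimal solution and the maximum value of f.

x_1 = 29/15, x_2 = -37/5, maximum f = -106/15

The binding constraints are 3x_1 + 12x_2 = -83 and 3x_1 - 8x_2 = 65.
Solving simultaneously gives x_1 = 29/15, x_2 = -37/5.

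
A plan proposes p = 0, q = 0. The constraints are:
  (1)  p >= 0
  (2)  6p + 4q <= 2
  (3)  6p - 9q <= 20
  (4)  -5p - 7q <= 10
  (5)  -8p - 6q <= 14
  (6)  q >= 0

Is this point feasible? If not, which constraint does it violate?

(1): 0 ≥ 0 ✓
(2): 0 ≤ 2 ✓
(3): 0 ≤ 20 ✓
(4): 0 ≤ 10 ✓
(5): 0 ≤ 14 ✓
(6): 0 ≥ 0 ✓

feasible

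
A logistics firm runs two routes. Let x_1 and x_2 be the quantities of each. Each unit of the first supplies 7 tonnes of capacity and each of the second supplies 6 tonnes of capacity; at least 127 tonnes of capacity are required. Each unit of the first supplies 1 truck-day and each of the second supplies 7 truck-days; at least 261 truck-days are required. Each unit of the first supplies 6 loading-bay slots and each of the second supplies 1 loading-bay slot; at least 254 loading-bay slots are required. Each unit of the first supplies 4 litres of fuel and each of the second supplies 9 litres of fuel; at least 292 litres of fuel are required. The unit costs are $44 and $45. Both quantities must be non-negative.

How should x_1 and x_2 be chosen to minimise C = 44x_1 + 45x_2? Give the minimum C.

The feasible region is unbounded (it extends along (0, 1), (1, 0)), but C strictly increases along every unbounded feasible direction, so there is no improving ray and the minimum is attained at a vertex.

The optimum lies where x_1 + 7x_2 = 261 and 6x_1 + x_2 = 254.
Solving simultaneously gives x_1 = 37, x_2 = 32.

x_1 = 37, x_2 = 32, minimum C = 3068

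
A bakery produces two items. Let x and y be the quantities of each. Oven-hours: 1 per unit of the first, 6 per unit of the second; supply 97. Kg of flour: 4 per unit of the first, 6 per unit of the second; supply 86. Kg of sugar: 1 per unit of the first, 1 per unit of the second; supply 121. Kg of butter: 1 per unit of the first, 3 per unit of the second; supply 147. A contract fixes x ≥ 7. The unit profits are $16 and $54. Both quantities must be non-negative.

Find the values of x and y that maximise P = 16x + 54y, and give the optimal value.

x = 7, y = 29/3, maximum P = 634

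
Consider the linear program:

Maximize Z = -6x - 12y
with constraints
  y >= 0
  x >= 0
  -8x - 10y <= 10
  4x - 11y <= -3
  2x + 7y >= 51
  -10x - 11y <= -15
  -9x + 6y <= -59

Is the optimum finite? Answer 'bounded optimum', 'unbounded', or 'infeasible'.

Feasible corners and Z = -6x - 12y:
  (54/5, 21/5) → Z = -576/5
  (719/75, 341/75) → Z = -2802/25
The feasible region has finitely many vertices and no improving ray; the maximum is -2802/25 at (719/75, 341/75).

bounded optimum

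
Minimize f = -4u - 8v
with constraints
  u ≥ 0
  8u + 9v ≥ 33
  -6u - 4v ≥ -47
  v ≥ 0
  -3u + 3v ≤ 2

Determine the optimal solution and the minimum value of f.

u = 133/30, v = 51/10, minimum f = -878/15

Extreme points and f = -4u - 8v:
  (33/8, 0) → f = -33/2
  (27/17, 115/51) → f = -1244/51
  (47/6, 0) → f = -94/3
  (133/30, 51/10) → f = -878/15

The optimum lies where -6u - 4v = -47 and -3u + 3v = 2.
Solving simultaneously gives u = 133/30, v = 51/10.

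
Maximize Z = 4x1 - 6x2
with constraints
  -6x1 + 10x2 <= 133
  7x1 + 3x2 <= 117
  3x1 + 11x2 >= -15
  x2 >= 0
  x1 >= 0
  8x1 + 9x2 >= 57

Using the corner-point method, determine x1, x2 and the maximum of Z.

x1 = 117/7, x2 = 0, maximum Z = 468/7

Corner points and Z = 4x1 - 6x2:
  (771/88, 1633/88) → Z = -3357/44
  (0, 133/10) → Z = -399/5
  (117/7, 0) → Z = 468/7
  (57/8, 0) → Z = 57/2
  (0, 19/3) → Z = -38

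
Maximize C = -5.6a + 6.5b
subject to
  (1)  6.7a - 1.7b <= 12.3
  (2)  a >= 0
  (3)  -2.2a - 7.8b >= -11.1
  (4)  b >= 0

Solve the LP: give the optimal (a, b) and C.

Vertices and C = -5.6a + 6.5b:
  (11481/5600, 4731/5600) → C = -335421/56000
  (123/67, 0) → C = -3444/335
  (0, 37/26) → C = 37/4
  (0, 0) → C = 0

The binding constraints are a = 0 and -2.2a - 7.8b = -11.1.
Solving simultaneously gives a = 0, b = 37/26.

a = 0, b = 37/26, maximum C = 37/4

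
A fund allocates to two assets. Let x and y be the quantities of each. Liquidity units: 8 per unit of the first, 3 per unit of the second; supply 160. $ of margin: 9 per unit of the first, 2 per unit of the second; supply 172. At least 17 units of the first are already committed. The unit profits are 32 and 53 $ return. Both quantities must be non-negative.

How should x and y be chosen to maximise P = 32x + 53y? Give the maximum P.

x = 17, y = 8, maximum P = 968

Feasible corners and P = 32x + 53y:
  (172/9, 0) → P = 5504/9
  (17, 0) → P = 544
  (196/11, 64/11) → P = 9664/11
  (17, 8) → P = 968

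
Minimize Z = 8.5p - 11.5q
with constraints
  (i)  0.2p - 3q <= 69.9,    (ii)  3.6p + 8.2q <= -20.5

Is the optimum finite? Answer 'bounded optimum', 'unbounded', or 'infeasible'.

From the feasible point (12792/311, -12787/622), moving in the direction (-8.2, 3.6) keeps every constraint satisfied while Z decreases without bound.

unbounded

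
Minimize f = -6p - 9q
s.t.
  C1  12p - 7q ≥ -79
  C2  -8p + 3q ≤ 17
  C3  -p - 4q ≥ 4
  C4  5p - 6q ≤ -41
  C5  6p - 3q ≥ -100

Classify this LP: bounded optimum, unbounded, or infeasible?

The boundaries 12p - 7q = -79 and -8p + 3q = 17 meet at (59/10, 107/5), but that point violates -p - 4q ≥ 4. Every candidate vertex is excluded by some other constraint, so the feasible region is empty.

infeasible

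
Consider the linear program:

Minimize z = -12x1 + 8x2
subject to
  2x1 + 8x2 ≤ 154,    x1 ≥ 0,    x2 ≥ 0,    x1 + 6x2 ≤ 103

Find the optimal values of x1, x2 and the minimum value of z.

Vertices and z = -12x1 + 8x2:
  (77, 0) → z = -924
  (25, 13) → z = -196
  (0, 0) → z = 0
  (0, 103/6) → z = 412/3

The binding constraints are 2x1 + 8x2 = 154 and x2 = 0.
Solving simultaneously gives x1 = 77, x2 = 0.

x1 = 77, x2 = 0, minimum z = -924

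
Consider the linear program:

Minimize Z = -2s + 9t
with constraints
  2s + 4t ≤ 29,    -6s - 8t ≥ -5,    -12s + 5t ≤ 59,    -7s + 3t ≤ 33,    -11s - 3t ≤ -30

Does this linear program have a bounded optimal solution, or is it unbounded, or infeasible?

unbounded

From the feasible point (45/14, -25/14), moving in the direction (3, -11) keeps every constraint satisfied while Z decreases without bound.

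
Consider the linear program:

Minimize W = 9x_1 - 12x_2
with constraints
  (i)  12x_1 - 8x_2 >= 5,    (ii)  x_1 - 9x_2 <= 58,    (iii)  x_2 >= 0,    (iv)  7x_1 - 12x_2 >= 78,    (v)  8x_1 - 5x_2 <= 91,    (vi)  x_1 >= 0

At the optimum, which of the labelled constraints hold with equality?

Feasible corners and W = 9x_1 - 12x_2:
  (78/7, 0) → W = 702/7
  (91/8, 0) → W = 819/8
  (702/61, 13/61) → W = 6162/61

The minimum is at (78/7, 0). Substituting into each constraint, equality holds for (iii) and (iv); the remaining constraints have slack.

(iii) and (iv)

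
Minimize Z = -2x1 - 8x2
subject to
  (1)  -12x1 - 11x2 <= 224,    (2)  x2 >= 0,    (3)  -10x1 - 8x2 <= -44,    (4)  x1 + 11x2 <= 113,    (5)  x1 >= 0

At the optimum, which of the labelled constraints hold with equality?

Feasible corners and Z = -2x1 - 8x2:
  (22/5, 0) → Z = -44/5
  (113, 0) → Z = -226
  (0, 11/2) → Z = -44
  (0, 113/11) → Z = -904/11

The minimum is at (113, 0). Substituting into each constraint, equality holds for (2) and (4); the remaining constraints have slack.

(2) and (4)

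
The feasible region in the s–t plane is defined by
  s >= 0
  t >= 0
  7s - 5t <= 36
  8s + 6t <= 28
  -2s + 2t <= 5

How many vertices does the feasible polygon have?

4

Pairwise boundary intersections that survive every other constraint:
  (0, 0)
  (0, 5/2)
  (7/2, 0)
  (13/14, 24/7)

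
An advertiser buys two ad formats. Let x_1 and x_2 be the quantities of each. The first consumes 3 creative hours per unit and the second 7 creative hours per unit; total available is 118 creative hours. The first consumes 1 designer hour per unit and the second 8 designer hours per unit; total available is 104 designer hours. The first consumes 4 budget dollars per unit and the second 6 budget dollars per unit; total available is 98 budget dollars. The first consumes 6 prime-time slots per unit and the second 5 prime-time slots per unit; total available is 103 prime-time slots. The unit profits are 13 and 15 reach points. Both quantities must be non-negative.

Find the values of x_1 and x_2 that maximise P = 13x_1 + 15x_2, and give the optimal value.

Vertices and P = 13x_1 + 15x_2:
  (0, 0) → P = 0
  (0, 13) → P = 195
  (103/6, 0) → P = 1339/6
  (80/13, 159/13) → P = 3425/13
  (8, 11) → P = 269

x_1 = 8, x_2 = 11, maximum P = 269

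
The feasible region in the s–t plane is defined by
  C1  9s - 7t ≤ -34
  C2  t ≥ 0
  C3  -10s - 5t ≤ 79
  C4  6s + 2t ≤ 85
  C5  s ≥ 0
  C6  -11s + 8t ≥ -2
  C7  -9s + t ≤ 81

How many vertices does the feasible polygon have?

3

Of the 21 pairwise boundary intersections, those satisfying every inequality are:
  (527/60, 323/20)
  (0, 34/7)
  (0, 85/2)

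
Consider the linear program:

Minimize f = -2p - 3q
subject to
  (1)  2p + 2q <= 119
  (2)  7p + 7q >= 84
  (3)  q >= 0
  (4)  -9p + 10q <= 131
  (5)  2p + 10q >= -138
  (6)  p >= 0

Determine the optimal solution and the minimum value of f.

p = 464/19, q = 1333/38, minimum f = -5855/38

Vertices and f = -2p - 3q:
  (119/2, 0) → f = -119
  (464/19, 1333/38) → f = -5855/38
  (12, 0) → f = -24
  (0, 12) → f = -36
  (0, 131/10) → f = -393/10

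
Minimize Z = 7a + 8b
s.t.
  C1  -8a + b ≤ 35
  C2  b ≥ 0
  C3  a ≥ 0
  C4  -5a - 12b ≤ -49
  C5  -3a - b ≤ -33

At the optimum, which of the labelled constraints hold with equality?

Feasible corners and Z = 7a + 8b:
  (0, 35) → Z = 280
  (11, 0) → Z = 77
  (0, 33) → Z = 264
The feasible region is unbounded (it extends along (1, 8), (1, 0)), but Z strictly increases along every unbounded feasible direction, so there is no improving ray and the minimum is attained at a vertex.

The minimum is at (11, 0). Substituting into each constraint, equality holds for C2 and C5; the remaining constraints have slack.

C2 and C5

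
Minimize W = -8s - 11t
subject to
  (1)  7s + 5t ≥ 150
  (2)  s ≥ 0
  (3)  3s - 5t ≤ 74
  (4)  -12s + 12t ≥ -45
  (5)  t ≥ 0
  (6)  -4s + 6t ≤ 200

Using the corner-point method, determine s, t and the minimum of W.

s = 445/4, t = 215/2, minimum W = -4145/2

Extreme points and W = -8s - 11t:
  (0, 30) → W = -330
  (225/16, 165/16) → W = -3615/16
  (0, 100/3) → W = -1100/3
  (445/4, 215/2) → W = -4145/2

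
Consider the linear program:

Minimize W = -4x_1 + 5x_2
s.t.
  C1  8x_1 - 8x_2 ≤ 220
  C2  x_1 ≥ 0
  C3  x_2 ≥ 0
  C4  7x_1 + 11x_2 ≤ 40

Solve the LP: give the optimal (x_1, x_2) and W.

x_1 = 40/7, x_2 = 0, minimum W = -160/7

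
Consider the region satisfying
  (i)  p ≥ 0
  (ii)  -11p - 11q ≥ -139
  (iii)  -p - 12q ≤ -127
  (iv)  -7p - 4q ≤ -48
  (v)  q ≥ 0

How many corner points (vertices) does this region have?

The feasible vertices (each the meet of two boundaries and inside every other half-plane) are:
  (0, 139/11)
  (0, 12)
  (271/121, 1258/121)
  (17/20, 841/80)

4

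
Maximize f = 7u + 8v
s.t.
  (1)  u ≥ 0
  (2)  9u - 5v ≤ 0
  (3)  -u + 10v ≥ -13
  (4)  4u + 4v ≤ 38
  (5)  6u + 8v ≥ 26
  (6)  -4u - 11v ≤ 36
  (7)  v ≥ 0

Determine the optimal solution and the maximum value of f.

u = 0, v = 19/2, maximum f = 76

Vertices and f = 7u + 8v:
  (0, 19/2) → f = 76
  (0, 13/4) → f = 26
  (95/28, 171/28) → f = 2033/28
  (65/51, 39/17) → f = 1391/51

The optimum lies where u = 0 and 4u + 4v = 38.
Solving simultaneously gives u = 0, v = 19/2.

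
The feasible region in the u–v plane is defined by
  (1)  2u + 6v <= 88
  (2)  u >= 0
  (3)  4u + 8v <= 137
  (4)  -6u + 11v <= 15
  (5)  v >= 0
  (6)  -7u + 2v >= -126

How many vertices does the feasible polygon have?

The feasible vertices (each the meet of two boundaries and inside every other half-plane) are:
  (0, 15/11)
  (0, 0)
  (1387/92, 441/46)
  (641/32, 455/64)
  (18, 0)

5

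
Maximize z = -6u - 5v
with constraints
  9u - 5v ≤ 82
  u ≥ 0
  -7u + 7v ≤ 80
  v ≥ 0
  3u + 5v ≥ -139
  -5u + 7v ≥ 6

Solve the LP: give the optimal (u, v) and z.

Corner points and z = -6u - 5v:
  (487/14, 647/14) → z = -6157/14
  (302/19, 232/19) → z = -2972/19
  (0, 80/7) → z = -400/7
  (0, 6/7) → z = -30/7

At the optimal vertex, u = 0 and -5u + 7v = 6.
Solving simultaneously gives u = 0, v = 6/7.

u = 0, v = 6/7, maximum z = -30/7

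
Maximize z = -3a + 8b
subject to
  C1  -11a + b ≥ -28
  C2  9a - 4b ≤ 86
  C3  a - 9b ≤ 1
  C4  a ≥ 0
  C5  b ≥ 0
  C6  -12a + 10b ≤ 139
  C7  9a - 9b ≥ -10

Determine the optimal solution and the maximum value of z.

a = 131/45, b = 181/45, maximum z = 211/9

Extreme points and z = -3a + 8b:
  (251/98, 17/98) → z = -617/98
  (131/45, 181/45) → z = 211/9
  (1, 0) → z = -3
  (0, 0) → z = 0
  (0, 10/9) → z = 80/9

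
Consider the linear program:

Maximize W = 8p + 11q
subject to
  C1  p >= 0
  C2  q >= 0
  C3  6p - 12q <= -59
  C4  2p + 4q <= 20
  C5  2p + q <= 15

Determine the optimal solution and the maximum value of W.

Feasible corners and W = 8p + 11q:
  (0, 59/12) → W = 649/12
  (0, 5) → W = 55
  (1/12, 119/24) → W = 1325/24

p = 1/12, q = 119/24, maximum W = 1325/24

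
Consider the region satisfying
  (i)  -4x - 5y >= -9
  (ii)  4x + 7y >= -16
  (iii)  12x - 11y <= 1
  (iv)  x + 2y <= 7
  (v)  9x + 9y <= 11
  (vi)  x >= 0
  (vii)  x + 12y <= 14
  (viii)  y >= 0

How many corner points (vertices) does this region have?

Intersecting each pair of boundary lines and keeping only the points that satisfy every inequality leaves:
  (130/207, 41/69)
  (1/12, 0)
  (2/33, 115/99)
  (0, 7/6)
  (0, 0)

5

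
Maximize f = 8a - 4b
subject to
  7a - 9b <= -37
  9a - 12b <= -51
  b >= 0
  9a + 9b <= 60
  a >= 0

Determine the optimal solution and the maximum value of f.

a = 29/21, b = 37/7, maximum f = -212/21

Extreme points and f = 8a - 4b:
  (29/21, 37/7) → f = -212/21
  (0, 17/4) → f = -17
  (0, 20/3) → f = -80/3

At the optimal vertex, 9a - 12b = -51 and 9a + 9b = 60.
Solving simultaneously gives a = 29/21, b = 37/7.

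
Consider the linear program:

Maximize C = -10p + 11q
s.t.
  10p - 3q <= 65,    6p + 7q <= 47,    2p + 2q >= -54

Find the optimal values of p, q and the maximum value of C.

p = -236, q = 209, maximum C = 4659

Feasible corners and C = -10p + 11q:
  (149/22, 10/11) → C = -635/11
  (-16/13, -335/13) → C = -3525/13
  (-236, 209) → C = 4659

The binding constraints are 6p + 7q = 47 and 2p + 2q = -54.
Solving simultaneously gives p = -236, q = 209.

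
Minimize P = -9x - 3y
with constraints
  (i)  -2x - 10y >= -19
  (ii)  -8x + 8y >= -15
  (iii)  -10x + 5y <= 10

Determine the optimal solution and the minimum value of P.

x = 151/48, y = 61/48, minimum P = -257/8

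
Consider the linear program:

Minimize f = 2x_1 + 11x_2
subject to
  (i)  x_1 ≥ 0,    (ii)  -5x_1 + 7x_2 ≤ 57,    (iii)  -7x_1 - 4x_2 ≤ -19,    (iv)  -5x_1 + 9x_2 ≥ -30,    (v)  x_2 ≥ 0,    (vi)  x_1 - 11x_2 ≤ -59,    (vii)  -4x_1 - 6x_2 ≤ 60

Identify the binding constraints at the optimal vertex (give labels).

Feasible corners and f = 2x_1 + 11x_2:
  (0, 57/7) → f = 627/7
  (0, 59/11) → f = 59
  (861/46, 325/46) → f = 5297/46
The feasible region is unbounded (it extends along (9, 5), (7, 5)), but f strictly increases along every unbounded feasible direction, so there is no improving ray and the minimum is attained at a vertex.

The minimum is at (0, 59/11). Substituting into each constraint, equality holds for (i) and (vi); the remaining constraints have slack.

(i) and (vi)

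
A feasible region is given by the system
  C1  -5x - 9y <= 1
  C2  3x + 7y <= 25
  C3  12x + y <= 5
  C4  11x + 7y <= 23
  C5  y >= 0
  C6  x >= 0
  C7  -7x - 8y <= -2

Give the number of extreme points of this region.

Pairwise boundary intersections that survive every other constraint:
  (12/73, 221/73)
  (5/12, 0)
  (0, 23/7)
  (2/7, 0)
  (0, 1/4)

5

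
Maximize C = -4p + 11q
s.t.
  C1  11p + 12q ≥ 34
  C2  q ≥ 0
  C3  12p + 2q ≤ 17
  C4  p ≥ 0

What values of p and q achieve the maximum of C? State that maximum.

p = 0, q = 17/2, maximum C = 187/2

Vertices and C = -4p + 11q:
  (68/61, 221/122) → C = 1887/122
  (0, 17/6) → C = 187/6
  (0, 17/2) → C = 187/2

At the optimal vertex, 12p + 2q = 17 and p = 0.
Solving simultaneously gives p = 0, q = 17/2.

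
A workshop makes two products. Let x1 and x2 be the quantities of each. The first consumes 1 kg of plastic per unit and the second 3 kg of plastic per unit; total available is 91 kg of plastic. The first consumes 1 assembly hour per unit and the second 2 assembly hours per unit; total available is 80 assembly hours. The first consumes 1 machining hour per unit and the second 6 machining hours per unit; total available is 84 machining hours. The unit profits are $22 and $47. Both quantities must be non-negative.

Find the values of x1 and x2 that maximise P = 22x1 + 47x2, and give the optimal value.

Vertices and P = 22x1 + 47x2:
  (0, 0) → P = 0
  (0, 14) → P = 658
  (80, 0) → P = 1760
  (78, 1) → P = 1763

The binding constraints are x1 + 2x2 = 80 and x1 + 6x2 = 84.
Solving simultaneously gives x1 = 78, x2 = 1.

x1 = 78, x2 = 1, maximum P = 1763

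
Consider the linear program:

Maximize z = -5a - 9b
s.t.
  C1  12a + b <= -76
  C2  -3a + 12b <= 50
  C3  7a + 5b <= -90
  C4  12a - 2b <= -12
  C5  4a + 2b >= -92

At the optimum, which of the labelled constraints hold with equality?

Feasible corners and z = -5a - 9b:
  (-290/53, -548/53) → z = 6382/53
  (-41/9, -64/3) → z = 1933/9
  (-1330/99, 80/99) → z = 5930/99
  (-602/27, -38/27) → z = 3352/27
  (-13/2, -33) → z = 659/2

The maximum is at (-13/2, -33). Substituting into each constraint, equality holds for C4 and C5; the remaining constraints have slack.

C4 and C5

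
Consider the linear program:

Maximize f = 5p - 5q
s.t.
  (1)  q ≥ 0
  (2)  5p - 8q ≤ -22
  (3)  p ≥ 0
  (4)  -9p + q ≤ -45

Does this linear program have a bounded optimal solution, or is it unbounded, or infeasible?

unbounded

From the feasible point (382/67, 423/67), moving in the direction (8, 5) keeps every constraint satisfied while f increases without bound.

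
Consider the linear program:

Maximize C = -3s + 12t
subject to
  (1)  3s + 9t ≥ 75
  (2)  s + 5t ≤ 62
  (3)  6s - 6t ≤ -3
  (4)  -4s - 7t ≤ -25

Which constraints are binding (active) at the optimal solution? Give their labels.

Vertices and C = -3s + 12t:
  (47/8, 51/8) → C = 471/8
  (-20, 15) → C = 240
  (119/12, 125/12) → C = 381/4
  (-309/13, 223/13) → C = 3603/13

The maximum is at (-309/13, 223/13). Substituting into each constraint, equality holds for (2) and (4); the remaining constraints have slack.

(2) and (4)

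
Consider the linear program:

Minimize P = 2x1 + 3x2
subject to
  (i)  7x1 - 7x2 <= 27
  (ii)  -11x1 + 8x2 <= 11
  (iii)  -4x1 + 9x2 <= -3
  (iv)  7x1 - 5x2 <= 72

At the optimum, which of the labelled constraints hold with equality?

(i) and (ii)

Corner points and P = 2x1 + 3x2:
  (-293/21, -374/21) → P = -244/3
  (222/35, 87/35) → P = 141/7
  (-123/67, -77/67) → P = -477/67

The minimum is at (-293/21, -374/21). Substituting into each constraint, equality holds for (i) and (ii); the remaining constraints have slack.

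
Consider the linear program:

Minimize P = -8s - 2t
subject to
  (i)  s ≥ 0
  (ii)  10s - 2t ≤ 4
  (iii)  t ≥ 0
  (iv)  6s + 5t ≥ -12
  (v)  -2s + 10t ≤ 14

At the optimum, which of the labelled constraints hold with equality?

(ii) and (v)

Corner points and P = -8s - 2t:
  (0, 0) → P = 0
  (0, 7/5) → P = -14/5
  (2/5, 0) → P = -16/5
  (17/24, 37/24) → P = -35/4

The minimum is at (17/24, 37/24). Substituting into each constraint, equality holds for (ii) and (v); the remaining constraints have slack.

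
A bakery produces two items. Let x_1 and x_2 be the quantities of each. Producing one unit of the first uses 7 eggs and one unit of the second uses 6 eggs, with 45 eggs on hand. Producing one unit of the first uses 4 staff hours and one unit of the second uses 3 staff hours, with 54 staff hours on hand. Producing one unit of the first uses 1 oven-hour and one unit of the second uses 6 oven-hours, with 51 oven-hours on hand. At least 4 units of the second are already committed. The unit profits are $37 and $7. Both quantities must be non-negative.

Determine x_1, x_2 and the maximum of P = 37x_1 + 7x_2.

x_1 = 3, x_2 = 4, maximum P = 139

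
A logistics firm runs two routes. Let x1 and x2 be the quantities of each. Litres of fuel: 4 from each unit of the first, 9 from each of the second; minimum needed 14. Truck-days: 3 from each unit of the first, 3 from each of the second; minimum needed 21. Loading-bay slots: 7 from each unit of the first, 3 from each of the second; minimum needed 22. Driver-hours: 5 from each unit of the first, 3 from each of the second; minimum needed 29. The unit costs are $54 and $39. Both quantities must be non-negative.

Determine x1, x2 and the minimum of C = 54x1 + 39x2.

Extreme points and C = 54x1 + 39x2:
  (0, 29/3) → C = 377
  (7, 0) → C = 378
  (4, 3) → C = 333
The feasible region is unbounded (it extends along (0, 1), (1, 0)), but C strictly increases along every unbounded feasible direction, so there is no improving ray and the minimum is attained at a vertex.

At the optimal vertex, 3x1 + 3x2 = 21 and 5x1 + 3x2 = 29.
Solving simultaneously gives x1 = 4, x2 = 3.

x1 = 4, x2 = 3, minimum C = 333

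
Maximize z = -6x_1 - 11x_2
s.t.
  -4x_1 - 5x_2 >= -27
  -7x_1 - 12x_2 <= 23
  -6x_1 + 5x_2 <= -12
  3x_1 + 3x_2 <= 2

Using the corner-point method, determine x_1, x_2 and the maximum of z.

x_1 = 31/5, x_2 = -83/15, maximum z = 71/3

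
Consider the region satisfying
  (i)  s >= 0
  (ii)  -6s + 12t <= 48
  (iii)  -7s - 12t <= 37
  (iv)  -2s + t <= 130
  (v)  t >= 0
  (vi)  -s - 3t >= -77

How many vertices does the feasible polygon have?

4

Pairwise boundary intersections that survive every other constraint:
  (0, 4)
  (0, 0)
  (26, 17)
  (77, 0)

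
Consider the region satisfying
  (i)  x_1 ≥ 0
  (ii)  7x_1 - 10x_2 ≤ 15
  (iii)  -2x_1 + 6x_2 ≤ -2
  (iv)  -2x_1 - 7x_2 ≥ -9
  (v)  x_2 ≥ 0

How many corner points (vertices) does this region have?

4

Of the 10 pairwise boundary intersections, those satisfying every inequality are:
  (65/23, 11/23)
  (15/7, 0)
  (34/13, 7/13)
  (1, 0)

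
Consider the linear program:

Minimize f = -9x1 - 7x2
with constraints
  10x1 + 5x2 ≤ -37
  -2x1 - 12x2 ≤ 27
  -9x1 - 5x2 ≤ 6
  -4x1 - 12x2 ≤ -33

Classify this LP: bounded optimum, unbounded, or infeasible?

unbounded

From the feasible point (-31, 273/5), moving in the direction (-5, 10) keeps every constraint satisfied while f decreases without bound.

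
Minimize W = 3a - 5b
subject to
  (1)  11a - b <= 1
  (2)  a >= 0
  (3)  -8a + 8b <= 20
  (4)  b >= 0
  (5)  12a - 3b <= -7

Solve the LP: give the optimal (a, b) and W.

Feasible corners and W = 3a - 5b:
  (0, 5/2) → W = -25/2
  (0, 7/3) → W = -35/3
  (1/18, 23/9) → W = -227/18

The optimum lies where -8a + 8b = 20 and 12a - 3b = -7.
Solving simultaneously gives a = 1/18, b = 23/9.

a = 1/18, b = 23/9, minimum W = -227/18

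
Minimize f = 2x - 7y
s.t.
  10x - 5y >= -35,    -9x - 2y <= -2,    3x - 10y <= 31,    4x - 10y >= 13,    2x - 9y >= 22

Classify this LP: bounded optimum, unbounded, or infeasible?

bounded optimum

Extreme points and f = 2x - 7y:
  (41/48, -91/32) → f = 2075/96
  (62/85, -194/85) → f = 1482/85
  (59/7, -4/7) → f = 146/7
The feasible region has finitely many vertices and no improving ray; the minimum is 1482/85 at (62/85, -194/85).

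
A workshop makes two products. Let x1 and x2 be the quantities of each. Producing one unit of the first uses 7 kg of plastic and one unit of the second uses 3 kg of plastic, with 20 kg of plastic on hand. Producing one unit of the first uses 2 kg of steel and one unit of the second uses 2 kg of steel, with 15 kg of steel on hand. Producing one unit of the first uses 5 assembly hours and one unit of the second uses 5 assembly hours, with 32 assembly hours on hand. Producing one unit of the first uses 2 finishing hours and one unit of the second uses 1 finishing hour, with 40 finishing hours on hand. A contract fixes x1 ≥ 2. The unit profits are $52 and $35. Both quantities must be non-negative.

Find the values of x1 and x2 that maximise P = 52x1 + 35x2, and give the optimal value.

Vertices and P = 52x1 + 35x2:
  (20/7, 0) → P = 1040/7
  (2, 0) → P = 104
  (2, 2) → P = 174

The binding constraints are 7x1 + 3x2 = 20 and x1 = 2.
Solving simultaneously gives x1 = 2, x2 = 2.

x1 = 2, x2 = 2, maximum P = 174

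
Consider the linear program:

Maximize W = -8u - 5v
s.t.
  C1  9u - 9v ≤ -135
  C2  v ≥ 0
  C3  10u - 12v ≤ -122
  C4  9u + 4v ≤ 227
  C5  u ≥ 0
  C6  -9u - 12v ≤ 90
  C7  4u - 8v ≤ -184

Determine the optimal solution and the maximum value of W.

u = 0, v = 23, maximum W = -115

Vertices and W = -8u - 5v:
  (0, 227/4) → W = -1135/4
  (135/11, 641/22) → W = -5365/22
  (0, 23) → W = -115

The optimum lies where u = 0 and 4u - 8v = -184.
Solving simultaneously gives u = 0, v = 23.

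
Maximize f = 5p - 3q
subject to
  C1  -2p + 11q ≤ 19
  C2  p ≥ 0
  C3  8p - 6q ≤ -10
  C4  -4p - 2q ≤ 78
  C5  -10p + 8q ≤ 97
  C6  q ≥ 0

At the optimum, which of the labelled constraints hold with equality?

C1 and C3

Feasible corners and f = 5p - 3q:
  (0, 19/11) → f = -57/11
  (1/19, 33/19) → f = -94/19
  (0, 5/3) → f = -5

The maximum is at (1/19, 33/19). Substituting into each constraint, equality holds for C1 and C3; the remaining constraints have slack.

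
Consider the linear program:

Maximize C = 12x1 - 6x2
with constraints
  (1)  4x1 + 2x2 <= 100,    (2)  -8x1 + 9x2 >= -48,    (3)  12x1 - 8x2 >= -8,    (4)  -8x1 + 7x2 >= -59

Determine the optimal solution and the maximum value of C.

Feasible corners and C = 12x1 - 6x2:
  (14, 22) → C = 36
  (409/22, 141/11) → C = 1608/11
  (-114/11, -160/11) → C = -408/11
  (195/16, 11/2) → C = 453/4

At the optimal vertex, 4x1 + 2x2 = 100 and -8x1 + 7x2 = -59.
Solving simultaneously gives x1 = 409/22, x2 = 141/11.

x1 = 409/22, x2 = 141/11, maximum C = 1608/11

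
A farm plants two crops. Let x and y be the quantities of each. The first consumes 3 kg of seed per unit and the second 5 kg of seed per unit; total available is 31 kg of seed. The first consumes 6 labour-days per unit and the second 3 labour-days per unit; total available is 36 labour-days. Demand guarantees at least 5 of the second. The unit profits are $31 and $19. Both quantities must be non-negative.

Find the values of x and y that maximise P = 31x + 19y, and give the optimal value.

Extreme points and P = 31x + 19y:
  (0, 31/5) → P = 589/5
  (0, 5) → P = 95
  (2, 5) → P = 157

The optimum lies where 3x + 5y = 31 and y = 5.
Solving simultaneously gives x = 2, y = 5.

x = 2, y = 5, maximum P = 157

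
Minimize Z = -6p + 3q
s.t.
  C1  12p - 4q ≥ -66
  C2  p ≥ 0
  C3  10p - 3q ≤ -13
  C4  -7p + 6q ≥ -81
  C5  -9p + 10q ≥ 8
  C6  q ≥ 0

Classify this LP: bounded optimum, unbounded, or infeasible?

Extreme points and Z = -6p + 3q:
  (0, 33/2) → Z = 99/2
  (73/2, 126) → Z = 159
  (0, 13/3) → Z = 13
The feasible region has finitely many vertices and no improving ray; the minimum is 13 at (0, 13/3).

bounded optimum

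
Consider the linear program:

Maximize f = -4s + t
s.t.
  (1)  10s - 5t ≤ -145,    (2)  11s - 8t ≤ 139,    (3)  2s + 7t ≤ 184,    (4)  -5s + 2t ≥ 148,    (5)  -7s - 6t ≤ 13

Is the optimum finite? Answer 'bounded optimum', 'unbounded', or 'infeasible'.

Feasible corners and f = -4s + t:
  (-668/39, 1216/39) → f = 1296/13
  (-1195/37, 1314/37) → f = 6094/37
  (-457/22, 971/44) → f = 4627/44
The feasible region has finitely many vertices and no improving ray; the maximum is 6094/37 at (-1195/37, 1314/37).

bounded optimum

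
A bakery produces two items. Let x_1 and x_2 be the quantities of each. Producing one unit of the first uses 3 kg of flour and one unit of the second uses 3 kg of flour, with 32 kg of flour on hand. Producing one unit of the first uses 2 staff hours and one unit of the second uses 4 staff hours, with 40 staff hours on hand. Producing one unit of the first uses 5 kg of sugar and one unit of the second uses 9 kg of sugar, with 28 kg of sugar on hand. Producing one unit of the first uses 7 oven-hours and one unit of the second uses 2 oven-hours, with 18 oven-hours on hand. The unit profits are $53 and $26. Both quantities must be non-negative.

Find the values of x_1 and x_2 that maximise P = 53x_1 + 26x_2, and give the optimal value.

Corner points and P = 53x_1 + 26x_2:
  (0, 0) → P = 0
  (0, 28/9) → P = 728/9
  (18/7, 0) → P = 954/7
  (2, 2) → P = 158

x_1 = 2, x_2 = 2, maximum P = 158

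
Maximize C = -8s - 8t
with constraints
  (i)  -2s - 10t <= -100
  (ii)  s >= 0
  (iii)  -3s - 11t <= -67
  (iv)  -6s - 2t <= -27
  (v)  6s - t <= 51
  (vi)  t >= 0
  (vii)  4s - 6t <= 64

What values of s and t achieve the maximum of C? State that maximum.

The feasible region is unbounded (it extends along (0, 1), (1, 6)), but C strictly decreases along every unbounded feasible direction, so there is no improving ray and the maximum is attained at a vertex.

At the optimal vertex, -2s - 10t = -100 and -6s - 2t = -27.
Solving simultaneously gives s = 5/4, t = 39/4.

s = 5/4, t = 39/4, maximum C = -88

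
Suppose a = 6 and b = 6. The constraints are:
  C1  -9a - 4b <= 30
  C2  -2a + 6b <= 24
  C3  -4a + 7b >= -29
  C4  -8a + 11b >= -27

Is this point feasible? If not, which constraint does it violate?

C1: -78 ≤ 30 ✓
C2: 24 ≤ 24 ✓
C3: 18 ≥ -29 ✓
C4: 18 ≥ -27 ✓

feasible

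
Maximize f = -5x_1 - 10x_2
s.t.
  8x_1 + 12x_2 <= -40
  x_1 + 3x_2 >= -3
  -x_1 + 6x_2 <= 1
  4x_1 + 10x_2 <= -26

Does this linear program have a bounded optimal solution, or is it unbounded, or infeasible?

The boundaries 8x_1 + 12x_2 = -40 and 4x_1 + 10x_2 = -26 meet at (-11/4, -3/2), but that point violates x_1 + 3x_2 ≥ -3. Every candidate vertex is excluded by some other constraint, so the feasible region is empty.

infeasible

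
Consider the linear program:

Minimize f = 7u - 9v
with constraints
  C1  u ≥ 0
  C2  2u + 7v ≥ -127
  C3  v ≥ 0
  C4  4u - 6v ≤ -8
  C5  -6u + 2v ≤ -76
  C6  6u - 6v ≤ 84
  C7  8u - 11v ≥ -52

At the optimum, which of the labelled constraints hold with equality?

C5 and C7

Corner points and f = 7u - 9v:
  (118/7, 88/7) → f = 34/7
  (46, 32) → f = 34
  (94/5, 92/5) → f = -34
  (206/3, 164/3) → f = -34/3

The minimum is at (94/5, 92/5). Substituting into each constraint, equality holds for C5 and C7; the remaining constraints have slack.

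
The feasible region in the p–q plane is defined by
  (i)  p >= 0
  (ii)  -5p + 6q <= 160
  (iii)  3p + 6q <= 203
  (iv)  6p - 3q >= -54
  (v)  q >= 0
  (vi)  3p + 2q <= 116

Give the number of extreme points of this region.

Of the 15 pairwise boundary intersections, those satisfying every inequality are:
  (0, 18)
  (0, 0)
  (19/3, 92/3)
  (145/6, 87/4)
  (116/3, 0)

5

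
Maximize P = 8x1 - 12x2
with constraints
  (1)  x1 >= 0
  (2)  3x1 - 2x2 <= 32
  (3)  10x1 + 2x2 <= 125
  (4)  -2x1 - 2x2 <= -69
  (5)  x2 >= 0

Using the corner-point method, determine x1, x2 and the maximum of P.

Extreme points and P = 8x1 - 12x2:
  (0, 125/2) → P = -750
  (0, 69/2) → P = -414
  (7, 55/2) → P = -274

The binding constraints are 10x1 + 2x2 = 125 and -2x1 - 2x2 = -69.
Solving simultaneously gives x1 = 7, x2 = 55/2.

x1 = 7, x2 = 55/2, maximum P = -274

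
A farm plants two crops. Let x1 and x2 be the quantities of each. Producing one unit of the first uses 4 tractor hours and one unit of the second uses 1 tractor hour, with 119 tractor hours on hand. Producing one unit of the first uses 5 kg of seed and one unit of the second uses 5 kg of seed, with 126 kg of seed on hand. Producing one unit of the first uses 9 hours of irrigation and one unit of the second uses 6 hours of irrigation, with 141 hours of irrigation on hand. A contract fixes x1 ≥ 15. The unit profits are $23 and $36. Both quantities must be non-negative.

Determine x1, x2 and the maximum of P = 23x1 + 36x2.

x1 = 15, x2 = 1, maximum P = 381

Vertices and P = 23x1 + 36x2:
  (47/3, 0) → P = 1081/3
  (15, 0) → P = 345
  (15, 1) → P = 381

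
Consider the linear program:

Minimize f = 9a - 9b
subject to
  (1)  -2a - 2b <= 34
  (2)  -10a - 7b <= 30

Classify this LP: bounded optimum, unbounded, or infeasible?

From the feasible point (89/3, -140/3), moving in the direction (-7, 10) keeps every constraint satisfied while f decreases without bound.

unbounded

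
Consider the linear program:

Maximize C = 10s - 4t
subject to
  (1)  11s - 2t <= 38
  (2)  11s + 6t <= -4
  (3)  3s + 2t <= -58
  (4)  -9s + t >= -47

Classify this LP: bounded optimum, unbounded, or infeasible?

From the feasible point (-10/7, -188/7), moving in the direction (-2, -11) keeps every constraint satisfied while C increases without bound.

unbounded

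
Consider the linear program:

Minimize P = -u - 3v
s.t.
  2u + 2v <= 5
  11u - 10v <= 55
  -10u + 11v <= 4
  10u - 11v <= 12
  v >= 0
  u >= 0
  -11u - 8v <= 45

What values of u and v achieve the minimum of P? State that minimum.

u = 47/42, v = 29/21, minimum P = -221/42

Corner points and P = -u - 3v:
  (47/42, 29/21) → P = -221/42
  (79/42, 13/21) → P = -157/42
  (0, 4/11) → P = -12/11
  (6/5, 0) → P = -6/5
  (0, 0) → P = 0

At the optimal vertex, 2u + 2v = 5 and -10u + 11v = 4.
Solving simultaneously gives u = 47/42, v = 29/21.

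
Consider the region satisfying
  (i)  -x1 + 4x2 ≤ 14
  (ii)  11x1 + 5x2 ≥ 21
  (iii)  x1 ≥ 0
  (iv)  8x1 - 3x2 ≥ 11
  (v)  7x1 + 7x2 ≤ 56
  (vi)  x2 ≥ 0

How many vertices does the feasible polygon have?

5

Pairwise boundary intersections that survive every other constraint:
  (86/29, 123/29)
  (18/5, 22/5)
  (118/73, 47/73)
  (21/11, 0)
  (8, 0)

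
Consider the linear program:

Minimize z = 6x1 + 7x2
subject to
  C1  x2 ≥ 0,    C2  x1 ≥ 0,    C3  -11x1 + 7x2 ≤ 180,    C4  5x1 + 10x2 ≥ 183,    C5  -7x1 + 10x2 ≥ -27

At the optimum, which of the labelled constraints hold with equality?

C2 and C4

Vertices and z = 6x1 + 7x2:
  (0, 180/7) → z = 180
  (0, 183/10) → z = 1281/10
  (35/2, 191/20) → z = 3437/20
The feasible region is unbounded (it extends along (10, 7), (7, 11)), but z strictly increases along every unbounded feasible direction, so there is no improving ray and the minimum is attained at a vertex.

The minimum is at (0, 183/10). Substituting into each constraint, equality holds for C2 and C4; the remaining constraints have slack.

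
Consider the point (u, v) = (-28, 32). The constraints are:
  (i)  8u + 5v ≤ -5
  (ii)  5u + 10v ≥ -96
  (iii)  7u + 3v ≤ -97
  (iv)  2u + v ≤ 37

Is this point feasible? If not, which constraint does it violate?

(i): -64 ≤ -5 ✓
(ii): 180 ≥ -96 ✓
(iii): -100 ≤ -97 ✓
(iv): -24 ≤ 37 ✓

feasible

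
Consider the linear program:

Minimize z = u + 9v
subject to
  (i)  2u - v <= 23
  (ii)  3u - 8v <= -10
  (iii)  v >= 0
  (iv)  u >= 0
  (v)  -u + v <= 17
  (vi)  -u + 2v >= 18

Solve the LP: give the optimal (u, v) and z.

Vertices and z = u + 9v:
  (40, 57) → z = 553
  (64/3, 59/3) → z = 595/3
  (0, 17) → z = 153
  (0, 9) → z = 81

The optimum lies where u = 0 and -u + 2v = 18.
Solving simultaneously gives u = 0, v = 9.

u = 0, v = 9, minimum z = 81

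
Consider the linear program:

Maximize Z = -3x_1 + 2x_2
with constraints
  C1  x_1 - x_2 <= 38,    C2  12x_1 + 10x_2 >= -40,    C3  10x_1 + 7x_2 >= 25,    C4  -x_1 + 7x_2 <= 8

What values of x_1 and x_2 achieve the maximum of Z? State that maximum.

Corner points and Z = -3x_1 + 2x_2:
  (291/17, -355/17) → Z = -1583/17
  (137/3, 23/3) → Z = -365/3
  (17/11, 15/11) → Z = -21/11

The optimum lies where 10x_1 + 7x_2 = 25 and -x_1 + 7x_2 = 8.
Solving simultaneously gives x_1 = 17/11, x_2 = 15/11.

x_1 = 17/11, x_2 = 15/11, maximum Z = -21/11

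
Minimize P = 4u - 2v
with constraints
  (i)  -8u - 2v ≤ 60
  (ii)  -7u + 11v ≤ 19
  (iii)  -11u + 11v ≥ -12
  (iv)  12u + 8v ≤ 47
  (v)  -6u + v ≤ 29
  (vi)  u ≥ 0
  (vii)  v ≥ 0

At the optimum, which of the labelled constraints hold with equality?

(ii) and (vi)

Feasible corners and P = 4u - 2v:
  (365/188, 557/188) → P = 173/94
  (0, 19/11) → P = -38/11
  (613/220, 373/220) → P = 853/110
  (12/11, 0) → P = 48/11
  (0, 0) → P = 0

The minimum is at (0, 19/11). Substituting into each constraint, equality holds for (ii) and (vi); the remaining constraints have slack.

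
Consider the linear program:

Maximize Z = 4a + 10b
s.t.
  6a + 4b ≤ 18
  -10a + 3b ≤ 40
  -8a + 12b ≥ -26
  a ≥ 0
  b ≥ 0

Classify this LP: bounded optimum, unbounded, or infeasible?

Extreme points and Z = 4a + 10b:
  (0, 9/2) → Z = 45
  (3, 0) → Z = 12
  (0, 0) → Z = 0
The feasible region has finitely many vertices and no improving ray; the maximum is 45 at (0, 9/2).

bounded optimum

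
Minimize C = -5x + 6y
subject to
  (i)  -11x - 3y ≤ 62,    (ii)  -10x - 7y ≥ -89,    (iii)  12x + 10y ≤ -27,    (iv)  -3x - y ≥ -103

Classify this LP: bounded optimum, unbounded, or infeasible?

unbounded

From the feasible point (-539/74, 447/74), moving in the direction (1, -3) keeps every constraint satisfied while C decreases without bound.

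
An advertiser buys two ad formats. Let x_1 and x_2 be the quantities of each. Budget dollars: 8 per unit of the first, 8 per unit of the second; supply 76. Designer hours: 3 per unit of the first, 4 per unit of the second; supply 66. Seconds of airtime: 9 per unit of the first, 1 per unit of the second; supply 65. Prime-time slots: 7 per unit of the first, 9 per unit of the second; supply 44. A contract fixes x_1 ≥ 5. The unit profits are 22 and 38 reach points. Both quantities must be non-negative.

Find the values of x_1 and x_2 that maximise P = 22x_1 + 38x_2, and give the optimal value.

Vertices and P = 22x_1 + 38x_2:
  (44/7, 0) → P = 968/7
  (5, 0) → P = 110
  (5, 1) → P = 148

The optimum lies where 7x_1 + 9x_2 = 44 and x_1 = 5.
Solving simultaneously gives x_1 = 5, x_2 = 1.

x_1 = 5, x_2 = 1, maximum P = 148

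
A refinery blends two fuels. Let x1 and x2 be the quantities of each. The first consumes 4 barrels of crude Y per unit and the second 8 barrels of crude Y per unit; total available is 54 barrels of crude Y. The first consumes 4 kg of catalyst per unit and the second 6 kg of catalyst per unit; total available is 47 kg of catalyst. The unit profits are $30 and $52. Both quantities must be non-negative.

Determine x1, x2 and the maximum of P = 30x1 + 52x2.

Vertices and P = 30x1 + 52x2:
  (0, 0) → P = 0
  (0, 27/4) → P = 351
  (47/4, 0) → P = 705/2
  (13/2, 7/2) → P = 377

The optimum lies where 4x1 + 8x2 = 54 and 4x1 + 6x2 = 47.
Solving simultaneously gives x1 = 13/2, x2 = 7/2.

x1 = 13/2, x2 = 7/2, maximum P = 377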